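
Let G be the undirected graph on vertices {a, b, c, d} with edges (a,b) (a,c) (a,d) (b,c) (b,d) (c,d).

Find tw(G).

3

A width-3 tree decomposition is:
Bags: B1 = {a, b, c, d}
Tree: (single bag)
A single bag containing all 4 vertices is trivially a valid decomposition of width 3. Conversely, {a, b, c, d} is a clique of size 4, and the vertices of any clique must share a bag in every tree decomposition; so some bag has ≥ 4 vertices and tw(G) ≥ 3. Hence tw(G) = 3 exactly.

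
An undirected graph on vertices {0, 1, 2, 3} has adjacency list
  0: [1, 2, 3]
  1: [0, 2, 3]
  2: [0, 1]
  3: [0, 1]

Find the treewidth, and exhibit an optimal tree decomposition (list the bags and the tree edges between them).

The largest bag has 3 vertices, giving width 2; this decomposition certifies tw(G) ≤ 2. Conversely, {0, 1, 2} is a clique of size 3, and the vertices of any clique must share a bag in every tree decomposition; so some bag has ≥ 3 vertices and tw(G) ≥ 2. Combining the bounds, tw(G) = 2.

Treewidth 2.
One optimal decomposition is:
Bags: B1 = {0, 1, 3}  B2 = {0, 1, 2}
Tree: B1–B2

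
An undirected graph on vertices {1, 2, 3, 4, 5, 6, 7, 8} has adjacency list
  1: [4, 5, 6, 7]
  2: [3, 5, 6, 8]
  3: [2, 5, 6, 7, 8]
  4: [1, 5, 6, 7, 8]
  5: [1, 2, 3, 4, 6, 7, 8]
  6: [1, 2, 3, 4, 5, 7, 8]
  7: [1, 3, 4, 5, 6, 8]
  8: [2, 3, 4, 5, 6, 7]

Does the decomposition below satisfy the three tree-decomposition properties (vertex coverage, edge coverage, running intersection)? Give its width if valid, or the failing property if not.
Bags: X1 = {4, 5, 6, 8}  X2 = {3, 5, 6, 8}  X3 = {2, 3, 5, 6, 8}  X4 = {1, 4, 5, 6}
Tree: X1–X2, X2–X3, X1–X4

A tree decomposition must satisfy three properties: every vertex lies in some bag; for every edge, both endpoints lie together in some bag; and for every vertex, the bags containing it form a connected subtree. Here vertex 7 appears in no bag, so the decomposition is invalid.

No — vertex 7 appears in no bag.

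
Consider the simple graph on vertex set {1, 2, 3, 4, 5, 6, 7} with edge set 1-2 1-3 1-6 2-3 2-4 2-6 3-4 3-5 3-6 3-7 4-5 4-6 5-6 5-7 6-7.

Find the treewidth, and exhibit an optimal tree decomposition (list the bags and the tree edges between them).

Every bag has size at most 4, so the width is 4 − 1 = 3 and tw(G) ≤ 3. For the lower bound, the 4 vertices {1, 2, 3, 6} are pairwise adjacent, and any tree decomposition puts a clique entirely inside one bag — forcing width ≥ 3. Combining the bounds, tw(G) = 3.

Treewidth 3.
One optimal decomposition is:
Bags: B1 = {1, 2, 3, 6}  B2 = {2, 3, 4, 6}  B3 = {3, 4, 5, 6}  B4 = {3, 5, 6, 7}
Tree: B1–B2, B2–B3, B3–B4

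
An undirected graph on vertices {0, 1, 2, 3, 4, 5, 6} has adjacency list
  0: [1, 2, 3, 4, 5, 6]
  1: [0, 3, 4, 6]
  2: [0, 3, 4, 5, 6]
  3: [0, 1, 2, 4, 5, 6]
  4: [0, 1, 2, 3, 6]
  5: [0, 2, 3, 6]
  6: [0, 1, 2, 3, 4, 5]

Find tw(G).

A width-4 tree decomposition is:
Bags: B1 = {0, 1, 3, 4, 6}  B2 = {0, 2, 3, 4, 6}  B3 = {0, 2, 3, 5, 6}
Tree: B1–B2, B2–B3
The largest bag has 5 vertices, giving width 4; this decomposition certifies tw(G) ≤ 4. For the lower bound, the 5 vertices {0, 1, 3, 4, 6} are pairwise adjacent, and any tree decomposition puts a clique entirely inside one bag — forcing width ≥ 4. The upper and lower bounds meet at 4, so that is the treewidth.

4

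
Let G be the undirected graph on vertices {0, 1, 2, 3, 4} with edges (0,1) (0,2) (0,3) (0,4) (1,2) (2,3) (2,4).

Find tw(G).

A width-2 tree decomposition is:
Bags: B1 = {0, 2, 4}  B2 = {0, 1, 2}  B3 = {0, 2, 3}
Tree: B1–B2, B2–B3
Every bag has size at most 3, so the width is 3 − 1 = 2 and tw(G) ≤ 2. On the other hand G contains the 3-clique {0, 1, 2}. A clique must lie in a single bag of any decomposition, so no decomposition can have width below 2. The upper and lower bounds meet at 2, so that is the treewidth.

2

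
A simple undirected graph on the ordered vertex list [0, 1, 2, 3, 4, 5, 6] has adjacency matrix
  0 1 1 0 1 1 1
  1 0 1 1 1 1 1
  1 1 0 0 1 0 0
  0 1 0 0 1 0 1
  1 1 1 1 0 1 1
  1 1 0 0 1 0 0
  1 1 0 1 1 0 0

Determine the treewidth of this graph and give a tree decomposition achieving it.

The largest bag has 4 vertices, giving width 3; this decomposition certifies tw(G) ≤ 3. For the lower bound, the 4 vertices {0, 1, 2, 4} are pairwise adjacent, and any tree decomposition puts a clique entirely inside one bag — forcing width ≥ 3. Combining the bounds, tw(G) = 3.

Treewidth 3.
One such decomposition:
Bags: B1 = {1, 3, 4, 6}  B2 = {0, 1, 4, 6}  B3 = {0, 1, 2, 4}  B4 = {0, 1, 4, 5}
Tree: B1–B2, B2–B3, B2–B4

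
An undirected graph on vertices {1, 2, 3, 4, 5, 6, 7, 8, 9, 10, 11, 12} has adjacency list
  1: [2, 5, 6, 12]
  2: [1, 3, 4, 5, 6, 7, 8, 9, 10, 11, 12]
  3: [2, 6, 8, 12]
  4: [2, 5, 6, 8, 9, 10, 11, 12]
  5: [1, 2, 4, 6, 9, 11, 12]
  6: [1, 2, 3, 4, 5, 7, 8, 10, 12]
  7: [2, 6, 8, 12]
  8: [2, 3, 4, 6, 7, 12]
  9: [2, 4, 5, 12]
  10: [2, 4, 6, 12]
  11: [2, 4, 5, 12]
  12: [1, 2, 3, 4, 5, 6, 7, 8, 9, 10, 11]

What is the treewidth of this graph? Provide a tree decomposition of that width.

Treewidth 4.
One such decomposition:
Bags: B1 = {2, 4, 6, 8, 12}  B2 = {2, 4, 5, 6, 12}  B3 = {2, 4, 5, 9, 12}  B4 = {2, 3, 6, 8, 12}  B5 = {1, 2, 5, 6, 12}  B6 = {2, 6, 7, 8, 12}  B7 = {2, 4, 5, 11, 12}  B8 = {2, 4, 6, 10, 12}
Tree: B1–B2, B2–B3, B1–B4, B2–B5, B1–B6, B2–B7, B2–B8

Each bag holds 5 vertices, so the decomposition has width 4, which upper-bounds the treewidth. On the other hand G contains the 5-clique {2, 4, 5, 9, 12}. A clique must lie in a single bag of any decomposition, so no decomposition can have width below 4. Combining the bounds, tw(G) = 4.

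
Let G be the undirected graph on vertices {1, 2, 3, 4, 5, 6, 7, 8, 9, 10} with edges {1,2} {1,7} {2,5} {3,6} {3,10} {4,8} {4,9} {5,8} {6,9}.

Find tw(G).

A width-1 tree decomposition is:
Bags: B1 = {1, 7}  B2 = {1, 2}  B3 = {2, 5}  B4 = {5, 8}  B5 = {4, 8}  B6 = {4, 9}  B7 = {6, 9}  B8 = {3, 6}  B9 = {3, 10}
Tree: B1–B2, B2–B3, B3–B4, B4–B5, B5–B6, B6–B7, B7–B8, B8–B9
Each bag holds 2 vertices, so the decomposition has width 1, which upper-bounds the treewidth. Since G has at least one edge (e.g. 7–1), it is not an edgeless graph, so tw(G) ≥ 1. Therefore the treewidth is 1.

1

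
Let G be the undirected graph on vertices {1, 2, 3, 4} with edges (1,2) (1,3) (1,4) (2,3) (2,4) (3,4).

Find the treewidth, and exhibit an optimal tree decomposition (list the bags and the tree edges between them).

Treewidth 3.
Bags: B1 = {1, 2, 3, 4}
Tree: (single bag)

With just one bag of size 4, the width is 4 − 1 = 3, so tw(G) ≤ 3. On the other hand G contains the 4-clique {1, 2, 3, 4}. A clique must lie in a single bag of any decomposition, so no decomposition can have width below 3. Combining the bounds, tw(G) = 3.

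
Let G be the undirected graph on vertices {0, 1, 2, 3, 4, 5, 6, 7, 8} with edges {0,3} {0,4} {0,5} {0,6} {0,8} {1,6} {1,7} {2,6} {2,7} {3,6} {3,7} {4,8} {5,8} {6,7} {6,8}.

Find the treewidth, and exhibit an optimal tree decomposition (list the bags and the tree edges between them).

Treewidth 2.
One such decomposition:
Bags: B1 = {0, 6, 8}  B2 = {0, 3, 6}  B3 = {3, 6, 7}  B4 = {2, 6, 7}  B5 = {0, 4, 8}  B6 = {0, 5, 8}  B7 = {1, 6, 7}
Tree: B1–B2, B2–B3, B3–B4, B1–B5, B5–B6, B4–B7

Each bag holds 3 vertices, so the decomposition has width 2, which upper-bounds the treewidth. Conversely, {0, 4, 8} is a clique of size 3, and the vertices of any clique must share a bag in every tree decomposition; so some bag has ≥ 3 vertices and tw(G) ≥ 2. Therefore the treewidth is 2.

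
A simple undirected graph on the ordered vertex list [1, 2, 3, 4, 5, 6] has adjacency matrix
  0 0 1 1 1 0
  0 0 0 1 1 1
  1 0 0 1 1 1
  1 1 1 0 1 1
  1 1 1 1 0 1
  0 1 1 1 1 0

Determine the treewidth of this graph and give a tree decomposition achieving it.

Treewidth 3.
One such decomposition:
Bags: B1 = {3, 4, 5, 6}  B2 = {1, 3, 4, 5}  B3 = {2, 4, 5, 6}
Tree: B1–B2, B1–B3

Every bag has size at most 4, so the width is 4 − 1 = 3 and tw(G) ≤ 3. For the lower bound, the 4 vertices {2, 4, 5, 6} are pairwise adjacent, and any tree decomposition puts a clique entirely inside one bag — forcing width ≥ 3. Therefore the treewidth is 3.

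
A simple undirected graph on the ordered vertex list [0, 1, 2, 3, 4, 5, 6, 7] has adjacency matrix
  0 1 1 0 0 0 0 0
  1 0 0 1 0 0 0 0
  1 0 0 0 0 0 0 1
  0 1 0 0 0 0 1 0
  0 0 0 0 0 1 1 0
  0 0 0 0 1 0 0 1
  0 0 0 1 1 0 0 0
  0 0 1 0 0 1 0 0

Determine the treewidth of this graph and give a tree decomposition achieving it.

Treewidth 2.
Bags: B1 = {0, 1, 3}  B2 = {0, 3, 6}  B3 = {0, 4, 6}  B4 = {0, 4, 5}  B5 = {0, 5, 7}  B6 = {0, 2, 7}
Tree: B1–B2, B2–B3, B3–B4, B4–B5, B5–B6

Every bag has size at most 3, so the width is 3 − 1 = 2 and tw(G) ≤ 2. Since 0–1–3–6–4–5–7–2–0 is a cycle in G, G is not acyclic. Forests are exactly the graphs of treewidth ≤ 1, so tw(G) ≥ 2. Hence tw(G) = 2 exactly.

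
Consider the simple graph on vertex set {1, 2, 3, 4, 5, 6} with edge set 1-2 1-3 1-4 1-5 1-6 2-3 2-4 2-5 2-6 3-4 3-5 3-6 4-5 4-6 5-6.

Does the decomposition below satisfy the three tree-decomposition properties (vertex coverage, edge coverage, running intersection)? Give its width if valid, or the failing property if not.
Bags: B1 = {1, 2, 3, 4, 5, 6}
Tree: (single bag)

Every vertex of G appears in some bag (union = {1, 2, 3, 4, 5, 6}); every edge is covered by a bag; and for each vertex v the set of bags containing v is connected in the bag tree. The decomposition is therefore valid. The largest bag has 6 vertices, so the width is 5.

Yes; width 5.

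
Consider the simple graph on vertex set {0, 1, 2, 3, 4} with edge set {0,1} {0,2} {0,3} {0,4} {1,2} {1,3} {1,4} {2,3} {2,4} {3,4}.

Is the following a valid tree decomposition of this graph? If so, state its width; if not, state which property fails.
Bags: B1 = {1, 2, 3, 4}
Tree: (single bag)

A tree decomposition must satisfy three properties: every vertex lies in some bag; for every edge, both endpoints lie together in some bag; and for every vertex, the bags containing it form a connected subtree. Here vertex 0 appears in no bag, so the decomposition is invalid.

No — vertex 0 appears in no bag.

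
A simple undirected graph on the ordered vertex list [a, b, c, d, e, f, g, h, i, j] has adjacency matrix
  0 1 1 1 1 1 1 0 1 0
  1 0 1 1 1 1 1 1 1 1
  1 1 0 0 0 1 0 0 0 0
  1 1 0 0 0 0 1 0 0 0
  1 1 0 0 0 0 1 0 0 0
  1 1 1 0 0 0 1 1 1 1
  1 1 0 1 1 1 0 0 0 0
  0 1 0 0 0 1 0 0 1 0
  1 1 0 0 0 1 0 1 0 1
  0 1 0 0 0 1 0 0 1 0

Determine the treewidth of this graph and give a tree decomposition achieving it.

Treewidth 3.
One such decomposition:
Bags: B1 = {a, b, f, i}  B2 = {a, b, f, g}  B3 = {a, b, e, g}  B4 = {b, f, h, i}  B5 = {b, f, i, j}  B6 = {a, b, d, g}  B7 = {a, b, c, f}
Tree: B1–B2, B2–B3, B1–B4, B4–B5, B2–B6, B1–B7

Each bag holds 4 vertices, so the decomposition has width 3, which upper-bounds the treewidth. On the other hand G contains the 4-clique {a, b, d, g}. A clique must lie in a single bag of any decomposition, so no decomposition can have width below 3. Hence tw(G) = 3 exactly.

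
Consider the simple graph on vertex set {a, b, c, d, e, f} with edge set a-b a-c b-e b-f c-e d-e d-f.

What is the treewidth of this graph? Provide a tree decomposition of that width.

Each bag holds 3 vertices, so the decomposition has width 2, which upper-bounds the treewidth. Since a–c–e–b–a is a cycle in G, G is not acyclic. Forests are exactly the graphs of treewidth ≤ 1, so tw(G) ≥ 2. Hence tw(G) = 2 exactly.

Treewidth 2.
One such decomposition:
Bags: B1 = {a, b, c}  B2 = {b, c, e}  B3 = {b, e, f}  B4 = {d, e, f}
Tree: B1–B2, B2–B3, B3–B4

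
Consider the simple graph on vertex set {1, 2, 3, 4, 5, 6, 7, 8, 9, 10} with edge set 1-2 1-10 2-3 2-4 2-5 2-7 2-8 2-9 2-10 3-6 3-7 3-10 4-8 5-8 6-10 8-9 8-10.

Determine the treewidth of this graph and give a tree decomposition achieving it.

Treewidth 2.
One such decomposition:
Bags: B1 = {2, 3, 10}  B2 = {1, 2, 10}  B3 = {2, 8, 10}  B4 = {2, 3, 7}  B5 = {3, 6, 10}  B6 = {2, 5, 8}  B7 = {2, 4, 8}  B8 = {2, 8, 9}
Tree: B1–B2, B2–B3, B1–B4, B1–B5, B3–B6, B6–B7, B7–B8

Each bag holds 3 vertices, so the decomposition has width 2, which upper-bounds the treewidth. On the other hand G contains the 3-clique {2, 8, 9}. A clique must lie in a single bag of any decomposition, so no decomposition can have width below 2. Therefore the treewidth is 2.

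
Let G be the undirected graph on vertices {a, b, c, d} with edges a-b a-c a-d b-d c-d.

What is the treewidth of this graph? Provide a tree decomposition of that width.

Each bag holds 3 vertices, so the decomposition has width 2, which upper-bounds the treewidth. Conversely, {a, c, d} is a clique of size 3, and the vertices of any clique must share a bag in every tree decomposition; so some bag has ≥ 3 vertices and tw(G) ≥ 2. Hence tw(G) = 2 exactly.

Treewidth 2.
One optimal decomposition is:
Bags: B1 = {a, b, d}  B2 = {a, c, d}
Tree: B1–B2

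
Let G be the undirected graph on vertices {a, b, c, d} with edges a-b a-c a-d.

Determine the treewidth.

A width-1 tree decomposition is:
Bags: B1 = {a, d}  B2 = {a, c}  B3 = {a, b}
Tree: B1–B2, B2–B3
The largest bag has 2 vertices, giving width 1; this decomposition certifies tw(G) ≤ 1. Any graph with an edge has treewidth ≥ 1, and G has the edge d–a. Therefore the treewidth is 1.

1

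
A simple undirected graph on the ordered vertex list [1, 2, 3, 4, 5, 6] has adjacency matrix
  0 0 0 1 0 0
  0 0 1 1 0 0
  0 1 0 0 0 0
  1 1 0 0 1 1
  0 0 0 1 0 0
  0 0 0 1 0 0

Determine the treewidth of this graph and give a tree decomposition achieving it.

The largest bag has 2 vertices, giving width 1; this decomposition certifies tw(G) ≤ 1. G has an edge, so its treewidth is at least 1. The upper and lower bounds meet at 1, so that is the treewidth.

Treewidth 1.
One such decomposition:
Bags: B1 = {4, 6}  B2 = {4, 5}  B3 = {2, 4}  B4 = {1, 4}  B5 = {2, 3}
Tree: B1–B2, B1–B3, B1–B4, B3–B5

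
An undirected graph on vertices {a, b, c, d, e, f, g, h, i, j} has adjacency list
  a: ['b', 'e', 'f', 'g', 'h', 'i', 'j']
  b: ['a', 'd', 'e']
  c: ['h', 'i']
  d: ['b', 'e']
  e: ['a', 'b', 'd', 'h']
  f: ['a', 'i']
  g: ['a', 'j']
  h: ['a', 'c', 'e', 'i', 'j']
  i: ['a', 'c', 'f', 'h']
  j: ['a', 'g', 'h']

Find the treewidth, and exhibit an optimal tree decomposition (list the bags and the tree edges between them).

Treewidth 2.
One optimal decomposition is:
Bags: B1 = {a, b, e}  B2 = {b, d, e}  B3 = {a, e, h}  B4 = {a, h, j}  B5 = {a, h, i}  B6 = {c, h, i}  B7 = {a, f, i}  B8 = {a, g, j}
Tree: B1–B2, B1–B3, B3–B4, B3–B5, B5–B6, B5–B7, B4–B8

Each bag holds 3 vertices, so the decomposition has width 2, which upper-bounds the treewidth. On the other hand G contains the 3-clique {b, d, e}. A clique must lie in a single bag of any decomposition, so no decomposition can have width below 2. Combining the bounds, tw(G) = 2.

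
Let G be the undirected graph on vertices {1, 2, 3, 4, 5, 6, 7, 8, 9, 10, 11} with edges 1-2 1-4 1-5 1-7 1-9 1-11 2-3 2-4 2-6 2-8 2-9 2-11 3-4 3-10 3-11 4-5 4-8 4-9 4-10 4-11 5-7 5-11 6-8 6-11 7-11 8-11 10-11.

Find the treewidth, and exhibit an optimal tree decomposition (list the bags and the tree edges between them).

Every bag has size at most 4, so the width is 4 − 1 = 3 and tw(G) ≤ 3. On the other hand G contains the 4-clique {1, 2, 4, 9}. A clique must lie in a single bag of any decomposition, so no decomposition can have width below 3. Combining the bounds, tw(G) = 3.

Treewidth 3.
One optimal decomposition is:
Bags: B1 = {1, 2, 4, 11}  B2 = {1, 4, 5, 11}  B3 = {2, 3, 4, 11}  B4 = {1, 5, 7, 11}  B5 = {3, 4, 10, 11}  B6 = {1, 2, 4, 9}  B7 = {2, 4, 8, 11}  B8 = {2, 6, 8, 11}
Tree: B1–B2, B1–B3, B2–B4, B3–B5, B1–B6, B3–B7, B7–B8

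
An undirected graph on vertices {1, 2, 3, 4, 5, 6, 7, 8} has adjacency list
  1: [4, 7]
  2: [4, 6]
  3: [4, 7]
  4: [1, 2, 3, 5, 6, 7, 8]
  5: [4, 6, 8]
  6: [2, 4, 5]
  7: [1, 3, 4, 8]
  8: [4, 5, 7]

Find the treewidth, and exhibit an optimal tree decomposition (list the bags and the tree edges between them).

Every bag has size at most 3, so the width is 3 − 1 = 2 and tw(G) ≤ 2. Conversely, {2, 4, 6} is a clique of size 3, and the vertices of any clique must share a bag in every tree decomposition; so some bag has ≥ 3 vertices and tw(G) ≥ 2. Hence tw(G) = 2 exactly.

Treewidth 2.
Bags: B1 = {4, 5, 6}  B2 = {4, 5, 8}  B3 = {4, 7, 8}  B4 = {1, 4, 7}  B5 = {3, 4, 7}  B6 = {2, 4, 6}
Tree: B1–B2, B2–B3, B3–B4, B3–B5, B1–B6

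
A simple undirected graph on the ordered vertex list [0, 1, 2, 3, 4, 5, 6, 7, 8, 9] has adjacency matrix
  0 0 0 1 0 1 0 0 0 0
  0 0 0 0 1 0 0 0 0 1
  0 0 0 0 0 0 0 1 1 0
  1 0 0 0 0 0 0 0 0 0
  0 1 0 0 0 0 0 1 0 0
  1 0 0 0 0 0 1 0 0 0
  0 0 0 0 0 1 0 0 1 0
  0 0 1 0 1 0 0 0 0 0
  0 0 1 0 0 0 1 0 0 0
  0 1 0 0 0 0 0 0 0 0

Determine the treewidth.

A width-1 tree decomposition is:
Bags: B1 = {0, 3}  B2 = {0, 5}  B3 = {5, 6}  B4 = {6, 8}  B5 = {2, 8}  B6 = {2, 7}  B7 = {4, 7}  B8 = {1, 4}  B9 = {1, 9}
Tree: B1–B2, B2–B3, B3–B4, B4–B5, B5–B6, B6–B7, B7–B8, B8–B9
The largest bag has 2 vertices, giving width 1; this decomposition certifies tw(G) ≤ 1. Any graph with an edge has treewidth ≥ 1, and G has the edge 3–0. The upper and lower bounds meet at 1, so that is the treewidth.

1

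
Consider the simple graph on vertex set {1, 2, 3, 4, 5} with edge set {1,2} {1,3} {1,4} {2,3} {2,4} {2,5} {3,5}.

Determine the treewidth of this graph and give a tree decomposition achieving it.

The largest bag has 3 vertices, giving width 2; this decomposition certifies tw(G) ≤ 2. For the lower bound, the 3 vertices {1, 2, 3} are pairwise adjacent, and any tree decomposition puts a clique entirely inside one bag — forcing width ≥ 2. The upper and lower bounds meet at 2, so that is the treewidth.

Treewidth 2.
One optimal decomposition is:
Bags: B1 = {1, 2, 3}  B2 = {1, 2, 4}  B3 = {2, 3, 5}
Tree: B1–B2, B1–B3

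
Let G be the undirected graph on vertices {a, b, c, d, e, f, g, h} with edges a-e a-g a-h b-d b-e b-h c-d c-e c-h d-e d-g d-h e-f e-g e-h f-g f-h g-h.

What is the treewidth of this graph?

3

A width-3 tree decomposition is:
Bags: B1 = {e, f, g, h}  B2 = {a, e, g, h}  B3 = {d, e, g, h}  B4 = {b, d, e, h}  B5 = {c, d, e, h}
Tree: B1–B2, B2–B3, B3–B4, B4–B5
Every bag has size at most 4, so the width is 4 − 1 = 3 and tw(G) ≤ 3. Conversely, {d, e, g, h} is a clique of size 4, and the vertices of any clique must share a bag in every tree decomposition; so some bag has ≥ 4 vertices and tw(G) ≥ 3. The upper and lower bounds meet at 3, so that is the treewidth.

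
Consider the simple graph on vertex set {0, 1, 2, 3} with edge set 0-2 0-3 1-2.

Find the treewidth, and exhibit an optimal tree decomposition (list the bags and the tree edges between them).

The largest bag has 2 vertices, giving width 1; this decomposition certifies tw(G) ≤ 1. Any graph with an edge has treewidth ≥ 1, and G has the edge 1–2. Therefore the treewidth is 1.

Treewidth 1.
One optimal decomposition is:
Bags: B1 = {1, 2}  B2 = {0, 2}  B3 = {0, 3}
Tree: B1–B2, B2–B3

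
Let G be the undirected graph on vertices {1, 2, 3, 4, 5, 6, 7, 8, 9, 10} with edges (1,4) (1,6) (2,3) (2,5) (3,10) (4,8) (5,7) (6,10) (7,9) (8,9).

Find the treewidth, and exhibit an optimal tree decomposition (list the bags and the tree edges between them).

Every bag has size at most 3, so the width is 3 − 1 = 2 and tw(G) ≤ 2. The edges 9–8–4–1–6–10–3–2–5–7–9 form a cycle, so G is not a tree and its treewidth is at least 2. The upper and lower bounds meet at 2, so that is the treewidth.

Treewidth 2.
One optimal decomposition is:
Bags: B1 = {4, 8, 9}  B2 = {1, 4, 9}  B3 = {1, 6, 9}  B4 = {6, 9, 10}  B5 = {3, 9, 10}  B6 = {2, 3, 9}  B7 = {2, 5, 9}  B8 = {5, 7, 9}
Tree: B1–B2, B2–B3, B3–B4, B4–B5, B5–B6, B6–B7, B7–B8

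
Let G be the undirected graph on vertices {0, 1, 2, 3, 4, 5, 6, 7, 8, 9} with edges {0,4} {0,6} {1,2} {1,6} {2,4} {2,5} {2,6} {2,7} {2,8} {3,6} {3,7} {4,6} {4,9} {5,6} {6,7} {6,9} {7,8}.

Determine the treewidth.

A width-2 tree decomposition is:
Bags: B1 = {2, 5, 6}  B2 = {2, 4, 6}  B3 = {2, 6, 7}  B4 = {4, 6, 9}  B5 = {0, 4, 6}  B6 = {2, 7, 8}  B7 = {3, 6, 7}  B8 = {1, 2, 6}
Tree: B1–B2, B1–B3, B2–B4, B2–B5, B3–B6, B3–B7, B2–B8
Every bag has size at most 3, so the width is 3 − 1 = 2 and tw(G) ≤ 2. Conversely, {2, 7, 8} is a clique of size 3, and the vertices of any clique must share a bag in every tree decomposition; so some bag has ≥ 3 vertices and tw(G) ≥ 2. The upper and lower bounds meet at 2, so that is the treewidth.

2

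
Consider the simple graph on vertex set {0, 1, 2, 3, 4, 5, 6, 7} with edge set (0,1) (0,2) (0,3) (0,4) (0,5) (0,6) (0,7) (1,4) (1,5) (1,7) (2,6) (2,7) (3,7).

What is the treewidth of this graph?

2

A width-2 tree decomposition is:
Bags: B1 = {0, 3, 7}  B2 = {0, 2, 7}  B3 = {0, 1, 7}  B4 = {0, 1, 5}  B5 = {0, 2, 6}  B6 = {0, 1, 4}
Tree: B1–B2, B2–B3, B3–B4, B2–B5, B4–B6
Each bag holds 3 vertices, so the decomposition has width 2, which upper-bounds the treewidth. Conversely, {0, 1, 4} is a clique of size 3, and the vertices of any clique must share a bag in every tree decomposition; so some bag has ≥ 3 vertices and tw(G) ≥ 2. Hence tw(G) = 2 exactly.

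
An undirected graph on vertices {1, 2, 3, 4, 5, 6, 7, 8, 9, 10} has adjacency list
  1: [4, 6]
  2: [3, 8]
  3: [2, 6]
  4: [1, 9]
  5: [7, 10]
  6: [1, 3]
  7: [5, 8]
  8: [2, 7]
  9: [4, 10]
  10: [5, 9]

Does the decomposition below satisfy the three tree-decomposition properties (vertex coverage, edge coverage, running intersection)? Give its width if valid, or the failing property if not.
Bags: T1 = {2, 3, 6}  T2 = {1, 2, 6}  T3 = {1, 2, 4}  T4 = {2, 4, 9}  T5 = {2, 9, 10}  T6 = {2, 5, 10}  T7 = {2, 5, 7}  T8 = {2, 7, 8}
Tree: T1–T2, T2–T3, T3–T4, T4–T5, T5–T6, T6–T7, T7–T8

Yes; width 2.

Every vertex of G appears in some bag (union = {1, 2, 3, 4, 5, 6, 7, 8, 9, 10}); every edge is covered by a bag; and for each vertex v the set of bags containing v is connected in the bag tree. The decomposition is therefore valid. The largest bag has 3 vertices, so the width is 2.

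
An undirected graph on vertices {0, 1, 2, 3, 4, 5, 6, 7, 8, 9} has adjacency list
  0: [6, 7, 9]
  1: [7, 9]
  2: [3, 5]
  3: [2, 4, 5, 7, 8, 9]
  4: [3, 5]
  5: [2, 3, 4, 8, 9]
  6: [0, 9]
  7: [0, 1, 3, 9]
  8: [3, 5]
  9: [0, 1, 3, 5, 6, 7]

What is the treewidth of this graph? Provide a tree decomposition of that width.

Treewidth 2.
One optimal decomposition is:
Bags: B1 = {3, 5, 9}  B2 = {3, 4, 5}  B3 = {3, 7, 9}  B4 = {0, 7, 9}  B5 = {3, 5, 8}  B6 = {1, 7, 9}  B7 = {0, 6, 9}  B8 = {2, 3, 5}
Tree: B1–B2, B1–B3, B3–B4, B2–B5, B3–B6, B4–B7, B1–B8

Each bag holds 3 vertices, so the decomposition has width 2, which upper-bounds the treewidth. For the lower bound, the 3 vertices {0, 6, 9} are pairwise adjacent, and any tree decomposition puts a clique entirely inside one bag — forcing width ≥ 2. The upper and lower bounds meet at 2, so that is the treewidth.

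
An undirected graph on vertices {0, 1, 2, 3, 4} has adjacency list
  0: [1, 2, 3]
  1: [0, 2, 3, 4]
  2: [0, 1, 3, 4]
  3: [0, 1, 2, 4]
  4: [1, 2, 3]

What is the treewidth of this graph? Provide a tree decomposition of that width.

The largest bag has 4 vertices, giving width 3; this decomposition certifies tw(G) ≤ 3. For the lower bound, the 4 vertices {0, 1, 2, 3} are pairwise adjacent, and any tree decomposition puts a clique entirely inside one bag — forcing width ≥ 3. The upper and lower bounds meet at 3, so that is the treewidth.

Treewidth 3.
Bags: B1 = {0, 1, 2, 3}  B2 = {1, 2, 3, 4}
Tree: B1–B2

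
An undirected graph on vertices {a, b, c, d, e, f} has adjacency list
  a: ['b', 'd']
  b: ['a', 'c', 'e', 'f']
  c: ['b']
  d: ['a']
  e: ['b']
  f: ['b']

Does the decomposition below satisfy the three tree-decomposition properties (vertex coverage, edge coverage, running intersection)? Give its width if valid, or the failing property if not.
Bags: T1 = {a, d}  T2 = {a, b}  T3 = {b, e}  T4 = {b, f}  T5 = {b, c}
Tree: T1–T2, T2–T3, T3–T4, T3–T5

Yes; width 1.

Checking the three conditions: (i) the bags cover all of {a, b, c, d, e, f}; (ii) for each edge, some bag contains both endpoints; (iii) the bags containing any fixed vertex form a subtree. All hold, so the decomposition is valid with width 2 − 1 = 1.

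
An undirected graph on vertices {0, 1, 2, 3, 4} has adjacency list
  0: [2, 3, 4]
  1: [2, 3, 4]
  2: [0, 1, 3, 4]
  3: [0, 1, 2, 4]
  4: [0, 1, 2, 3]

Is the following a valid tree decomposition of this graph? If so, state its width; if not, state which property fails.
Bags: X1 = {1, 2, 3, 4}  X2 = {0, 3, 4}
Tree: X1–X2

No — edge (2,0) lies in no bag.

A tree decomposition must satisfy three properties: every vertex lies in some bag; for every edge, both endpoints lie together in some bag; and for every vertex, the bags containing it form a connected subtree. Here edge (2,0) lies in no bag, so the decomposition is invalid.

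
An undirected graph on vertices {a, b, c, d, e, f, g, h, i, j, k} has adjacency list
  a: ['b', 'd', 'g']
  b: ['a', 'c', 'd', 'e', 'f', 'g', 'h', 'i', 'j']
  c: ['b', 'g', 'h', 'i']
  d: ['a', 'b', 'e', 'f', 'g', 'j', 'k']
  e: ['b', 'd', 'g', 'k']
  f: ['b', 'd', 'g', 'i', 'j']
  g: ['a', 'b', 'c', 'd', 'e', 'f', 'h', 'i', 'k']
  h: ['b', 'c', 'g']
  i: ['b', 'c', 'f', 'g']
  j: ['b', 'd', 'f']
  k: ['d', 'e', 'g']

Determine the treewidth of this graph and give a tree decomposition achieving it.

Treewidth 3.
One optimal decomposition is:
Bags: B1 = {b, d, f, g}  B2 = {b, f, g, i}  B3 = {b, d, f, j}  B4 = {b, d, e, g}  B5 = {d, e, g, k}  B6 = {b, c, g, i}  B7 = {a, b, d, g}  B8 = {b, c, g, h}
Tree: B1–B2, B1–B3, B1–B4, B4–B5, B2–B6, B1–B7, B6–B8

The largest bag has 4 vertices, giving width 3; this decomposition certifies tw(G) ≤ 3. Conversely, {d, e, g, k} is a clique of size 4, and the vertices of any clique must share a bag in every tree decomposition; so some bag has ≥ 4 vertices and tw(G) ≥ 3. The upper and lower bounds meet at 3, so that is the treewidth.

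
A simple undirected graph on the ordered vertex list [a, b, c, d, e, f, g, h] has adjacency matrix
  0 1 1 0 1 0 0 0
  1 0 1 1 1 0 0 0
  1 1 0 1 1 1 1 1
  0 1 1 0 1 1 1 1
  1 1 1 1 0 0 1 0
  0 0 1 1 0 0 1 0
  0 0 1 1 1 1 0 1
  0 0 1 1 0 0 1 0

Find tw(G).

3

A width-3 tree decomposition is:
Bags: B1 = {c, d, e, g}  B2 = {c, d, g, h}  B3 = {b, c, d, e}  B4 = {c, d, f, g}  B5 = {a, b, c, e}
Tree: B1–B2, B1–B3, B2–B4, B3–B5
Every bag has size at most 4, so the width is 4 − 1 = 3 and tw(G) ≤ 3. For the lower bound, the 4 vertices {c, d, e, g} are pairwise adjacent, and any tree decomposition puts a clique entirely inside one bag — forcing width ≥ 3. Combining the bounds, tw(G) = 3.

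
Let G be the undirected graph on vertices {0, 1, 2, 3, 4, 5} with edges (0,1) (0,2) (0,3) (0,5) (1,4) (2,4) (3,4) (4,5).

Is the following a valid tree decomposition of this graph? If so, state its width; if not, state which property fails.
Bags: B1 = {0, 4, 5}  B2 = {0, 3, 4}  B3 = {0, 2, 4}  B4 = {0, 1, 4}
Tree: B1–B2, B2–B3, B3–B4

Yes; width 2.

Vertex coverage: the bags together contain {0, 1, 2, 3, 4, 5}, the full vertex set. Edge coverage: each edge of G has both endpoints in at least one bag. Running intersection: for every vertex, the bags containing it form a connected subtree. All three properties hold, so this is a valid tree decomposition of width max|bag| − 1 = 2, and hence tw(G) ≤ 2.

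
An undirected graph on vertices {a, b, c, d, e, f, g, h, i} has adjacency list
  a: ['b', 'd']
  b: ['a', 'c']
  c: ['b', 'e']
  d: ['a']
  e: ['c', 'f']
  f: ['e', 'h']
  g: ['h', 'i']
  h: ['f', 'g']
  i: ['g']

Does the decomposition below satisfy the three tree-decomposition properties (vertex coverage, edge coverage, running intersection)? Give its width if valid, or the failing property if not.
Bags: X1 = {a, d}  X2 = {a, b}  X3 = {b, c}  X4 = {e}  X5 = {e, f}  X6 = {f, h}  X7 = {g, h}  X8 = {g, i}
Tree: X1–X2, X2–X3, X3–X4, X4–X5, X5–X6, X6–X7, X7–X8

A tree decomposition must satisfy three properties: every vertex lies in some bag; for every edge, both endpoints lie together in some bag; and for every vertex, the bags containing it form a connected subtree. Here edge (c,e) lies in no bag, so the decomposition is invalid.

No — edge (c,e) lies in no bag.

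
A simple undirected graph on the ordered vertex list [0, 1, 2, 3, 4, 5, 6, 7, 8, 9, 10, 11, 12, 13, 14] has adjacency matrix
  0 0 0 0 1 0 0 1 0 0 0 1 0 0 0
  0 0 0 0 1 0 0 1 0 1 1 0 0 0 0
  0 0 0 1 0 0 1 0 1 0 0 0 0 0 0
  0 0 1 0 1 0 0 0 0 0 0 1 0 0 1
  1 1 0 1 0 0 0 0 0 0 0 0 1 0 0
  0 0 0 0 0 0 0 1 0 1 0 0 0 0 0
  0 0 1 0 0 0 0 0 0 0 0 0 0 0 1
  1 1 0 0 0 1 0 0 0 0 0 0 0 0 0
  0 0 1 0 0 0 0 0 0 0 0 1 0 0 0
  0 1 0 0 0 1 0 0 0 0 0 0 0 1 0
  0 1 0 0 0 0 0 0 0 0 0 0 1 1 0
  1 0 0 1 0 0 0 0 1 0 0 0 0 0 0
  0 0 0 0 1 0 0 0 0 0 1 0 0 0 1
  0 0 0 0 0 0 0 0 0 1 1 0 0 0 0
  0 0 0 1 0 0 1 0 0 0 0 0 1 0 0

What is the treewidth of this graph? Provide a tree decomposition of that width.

The largest bag has 4 vertices, giving width 3; this decomposition certifies tw(G) ≤ 3. For the lower bound: the 4 vertex sets {2,6,8}, {11}, {3}, {0,4,12,14} are disjoint, each induces a connected subgraph, and every pair is joined by at least one edge of G. Contracting each set to a single vertex therefore yields K_{4} as a minor, and since treewidth is minor-monotone, tw(G) ≥ tw(K_{4}) = 3. Therefore the treewidth is 3.

Treewidth 3.
One such decomposition:
Bags: B1 = {2, 6, 8, 11}  B2 = {2, 3, 6, 11}  B3 = {3, 6, 11, 14}  B4 = {0, 3, 11, 14}  B5 = {0, 3, 4, 14}  B6 = {0, 4, 12, 14}  B7 = {0, 4, 7, 12}  B8 = {1, 4, 7, 12}  B9 = {1, 7, 10, 12}  B10 = {1, 5, 7, 10}  B11 = {1, 5, 9, 10}  B12 = {5, 9, 10, 13}
Tree: B1–B2, B2–B3, B3–B4, B4–B5, B5–B6, B6–B7, B7–B8, B8–B9, B9–B10, B10–B11, B11–B12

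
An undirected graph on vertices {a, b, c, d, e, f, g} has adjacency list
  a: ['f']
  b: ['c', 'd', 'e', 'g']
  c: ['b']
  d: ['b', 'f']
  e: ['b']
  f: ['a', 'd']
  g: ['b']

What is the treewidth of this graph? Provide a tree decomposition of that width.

Each bag holds 2 vertices, so the decomposition has width 1, which upper-bounds the treewidth. Any graph with an edge has treewidth ≥ 1, and G has the edge d–b. Therefore the treewidth is 1.

Treewidth 1.
Bags: B1 = {b, d}  B2 = {b, c}  B3 = {d, f}  B4 = {a, f}  B5 = {b, g}  B6 = {b, e}
Tree: B1–B2, B1–B3, B3–B4, B2–B5, B2–B6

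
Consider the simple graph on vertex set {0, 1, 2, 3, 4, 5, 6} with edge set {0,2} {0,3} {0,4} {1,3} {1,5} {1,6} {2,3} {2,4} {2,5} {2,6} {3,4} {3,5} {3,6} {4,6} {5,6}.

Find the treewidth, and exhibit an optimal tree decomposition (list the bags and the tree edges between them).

Every bag has size at most 4, so the width is 4 − 1 = 3 and tw(G) ≤ 3. Conversely, {1, 3, 5, 6} is a clique of size 4, and the vertices of any clique must share a bag in every tree decomposition; so some bag has ≥ 4 vertices and tw(G) ≥ 3. Combining the bounds, tw(G) = 3.

Treewidth 3.
One optimal decomposition is:
Bags: B1 = {2, 3, 4, 6}  B2 = {0, 2, 3, 4}  B3 = {2, 3, 5, 6}  B4 = {1, 3, 5, 6}
Tree: B1–B2, B1–B3, B3–B4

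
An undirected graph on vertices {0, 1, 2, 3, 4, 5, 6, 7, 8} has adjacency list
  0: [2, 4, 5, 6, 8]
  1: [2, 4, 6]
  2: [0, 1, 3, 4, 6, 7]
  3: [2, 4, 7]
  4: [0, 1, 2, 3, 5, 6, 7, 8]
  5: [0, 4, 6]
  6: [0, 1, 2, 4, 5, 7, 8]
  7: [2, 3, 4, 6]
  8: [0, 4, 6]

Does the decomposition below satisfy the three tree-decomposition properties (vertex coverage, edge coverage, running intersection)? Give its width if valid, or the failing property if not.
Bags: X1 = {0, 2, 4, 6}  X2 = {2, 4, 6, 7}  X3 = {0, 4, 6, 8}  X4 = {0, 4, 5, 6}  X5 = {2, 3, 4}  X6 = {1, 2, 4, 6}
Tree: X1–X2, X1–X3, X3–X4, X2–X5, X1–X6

A tree decomposition must satisfy three properties: every vertex lies in some bag; for every edge, both endpoints lie together in some bag; and for every vertex, the bags containing it form a connected subtree. Here edge (7,3) lies in no bag, so the decomposition is invalid.

No — edge (7,3) lies in no bag.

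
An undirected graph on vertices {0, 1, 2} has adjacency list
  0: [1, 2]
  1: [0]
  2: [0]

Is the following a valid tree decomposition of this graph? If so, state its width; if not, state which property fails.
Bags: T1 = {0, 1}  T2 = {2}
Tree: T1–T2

A tree decomposition must satisfy three properties: every vertex lies in some bag; for every edge, both endpoints lie together in some bag; and for every vertex, the bags containing it form a connected subtree. Here edge (0,2) lies in no bag, so the decomposition is invalid.

No — edge (0,2) lies in no bag.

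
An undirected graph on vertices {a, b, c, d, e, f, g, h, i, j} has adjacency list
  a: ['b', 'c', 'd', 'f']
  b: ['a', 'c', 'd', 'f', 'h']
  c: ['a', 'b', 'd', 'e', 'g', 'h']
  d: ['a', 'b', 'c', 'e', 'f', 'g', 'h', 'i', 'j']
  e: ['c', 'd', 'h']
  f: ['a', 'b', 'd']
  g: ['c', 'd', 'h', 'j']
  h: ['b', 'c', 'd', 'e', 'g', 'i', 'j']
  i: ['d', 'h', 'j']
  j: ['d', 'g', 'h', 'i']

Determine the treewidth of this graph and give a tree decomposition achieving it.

The largest bag has 4 vertices, giving width 3; this decomposition certifies tw(G) ≤ 3. Conversely, {a, b, c, d} is a clique of size 4, and the vertices of any clique must share a bag in every tree decomposition; so some bag has ≥ 4 vertices and tw(G) ≥ 3. Combining the bounds, tw(G) = 3.

Treewidth 3.
One such decomposition:
Bags: B1 = {b, c, d, h}  B2 = {c, d, g, h}  B3 = {c, d, e, h}  B4 = {d, g, h, j}  B5 = {a, b, c, d}  B6 = {d, h, i, j}  B7 = {a, b, d, f}
Tree: B1–B2, B2–B3, B2–B4, B1–B5, B4–B6, B5–B7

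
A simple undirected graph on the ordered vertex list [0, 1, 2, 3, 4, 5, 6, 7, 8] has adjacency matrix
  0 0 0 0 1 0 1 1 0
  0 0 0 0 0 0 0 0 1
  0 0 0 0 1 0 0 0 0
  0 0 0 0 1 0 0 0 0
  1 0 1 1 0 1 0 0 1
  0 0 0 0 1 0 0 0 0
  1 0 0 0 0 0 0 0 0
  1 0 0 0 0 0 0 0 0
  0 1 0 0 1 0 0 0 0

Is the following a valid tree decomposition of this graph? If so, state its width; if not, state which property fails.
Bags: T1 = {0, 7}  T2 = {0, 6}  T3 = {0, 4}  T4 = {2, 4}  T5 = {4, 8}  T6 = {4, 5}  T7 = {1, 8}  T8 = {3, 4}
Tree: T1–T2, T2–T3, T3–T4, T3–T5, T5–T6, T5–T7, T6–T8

Yes; width 1.

Every vertex of G appears in some bag (union = {0, 1, 2, 3, 4, 5, 6, 7, 8}); every edge is covered by a bag; and for each vertex v the set of bags containing v is connected in the bag tree. The decomposition is therefore valid. The largest bag has 2 vertices, so the width is 1.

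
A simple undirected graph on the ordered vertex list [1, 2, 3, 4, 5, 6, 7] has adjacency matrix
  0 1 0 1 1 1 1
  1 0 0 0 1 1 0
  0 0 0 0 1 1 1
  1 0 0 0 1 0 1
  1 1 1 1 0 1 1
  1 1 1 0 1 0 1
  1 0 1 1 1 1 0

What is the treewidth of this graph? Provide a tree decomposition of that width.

The largest bag has 4 vertices, giving width 3; this decomposition certifies tw(G) ≤ 3. Conversely, {1, 4, 5, 7} is a clique of size 4, and the vertices of any clique must share a bag in every tree decomposition; so some bag has ≥ 4 vertices and tw(G) ≥ 3. Combining the bounds, tw(G) = 3.

Treewidth 3.
Bags: B1 = {1, 2, 5, 6}  B2 = {1, 5, 6, 7}  B3 = {1, 4, 5, 7}  B4 = {3, 5, 6, 7}
Tree: B1–B2, B2–B3, B2–B4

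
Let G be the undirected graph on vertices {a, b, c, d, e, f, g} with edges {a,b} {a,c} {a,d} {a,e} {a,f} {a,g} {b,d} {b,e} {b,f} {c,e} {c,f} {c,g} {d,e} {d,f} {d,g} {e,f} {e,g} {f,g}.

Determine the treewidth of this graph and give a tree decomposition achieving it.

The largest bag has 5 vertices, giving width 4; this decomposition certifies tw(G) ≤ 4. For the lower bound, the 5 vertices {a, d, e, f, g} are pairwise adjacent, and any tree decomposition puts a clique entirely inside one bag — forcing width ≥ 4. Combining the bounds, tw(G) = 4.

Treewidth 4.
Bags: B1 = {a, c, e, f, g}  B2 = {a, d, e, f, g}  B3 = {a, b, d, e, f}
Tree: B1–B2, B2–B3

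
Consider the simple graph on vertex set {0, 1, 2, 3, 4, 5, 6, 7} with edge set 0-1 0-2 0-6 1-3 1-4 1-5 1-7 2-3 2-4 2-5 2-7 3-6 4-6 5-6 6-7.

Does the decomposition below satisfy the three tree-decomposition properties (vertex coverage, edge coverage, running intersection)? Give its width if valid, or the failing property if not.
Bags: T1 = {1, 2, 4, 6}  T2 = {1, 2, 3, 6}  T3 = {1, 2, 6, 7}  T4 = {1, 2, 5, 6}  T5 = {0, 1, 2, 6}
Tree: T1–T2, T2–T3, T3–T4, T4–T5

Yes; width 3.

Every vertex of G appears in some bag (union = {0, 1, 2, 3, 4, 5, 6, 7}); every edge is covered by a bag; and for each vertex v the set of bags containing v is connected in the bag tree. The decomposition is therefore valid. The largest bag has 4 vertices, so the width is 3.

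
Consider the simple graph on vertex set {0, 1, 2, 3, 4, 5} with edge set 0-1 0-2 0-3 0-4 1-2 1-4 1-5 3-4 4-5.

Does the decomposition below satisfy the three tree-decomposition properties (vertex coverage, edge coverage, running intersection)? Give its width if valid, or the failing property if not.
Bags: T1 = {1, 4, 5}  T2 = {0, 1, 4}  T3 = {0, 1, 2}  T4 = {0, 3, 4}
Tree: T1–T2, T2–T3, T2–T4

Yes; width 2.

Checking the three conditions: (i) the bags cover all of {0, 1, 2, 3, 4, 5}; (ii) for each edge, some bag contains both endpoints; (iii) the bags containing any fixed vertex form a subtree. All hold, so the decomposition is valid with width 3 − 1 = 2.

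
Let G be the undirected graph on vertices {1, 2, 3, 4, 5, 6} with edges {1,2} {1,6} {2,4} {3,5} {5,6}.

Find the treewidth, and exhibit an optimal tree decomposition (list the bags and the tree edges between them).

Each bag holds 2 vertices, so the decomposition has width 1, which upper-bounds the treewidth. Since G has at least one edge (e.g. 3–5), it is not an edgeless graph, so tw(G) ≥ 1. Combining the bounds, tw(G) = 1.

Treewidth 1.
One optimal decomposition is:
Bags: B1 = {3, 5}  B2 = {5, 6}  B3 = {1, 6}  B4 = {1, 2}  B5 = {2, 4}
Tree: B1–B2, B2–B3, B3–B4, B4–B5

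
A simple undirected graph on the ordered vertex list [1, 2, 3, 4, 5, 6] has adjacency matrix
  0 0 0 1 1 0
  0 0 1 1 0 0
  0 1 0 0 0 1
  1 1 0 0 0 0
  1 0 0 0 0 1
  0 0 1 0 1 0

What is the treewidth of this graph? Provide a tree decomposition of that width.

Treewidth 2.
Bags: B1 = {2, 3, 6}  B2 = {2, 4, 6}  B3 = {1, 4, 6}  B4 = {1, 5, 6}
Tree: B1–B2, B2–B3, B3–B4

Each bag holds 3 vertices, so the decomposition has width 2, which upper-bounds the treewidth. The edges 6–3–2–4–1–5–6 form a cycle, so G is not a tree and its treewidth is at least 2. Therefore the treewidth is 2.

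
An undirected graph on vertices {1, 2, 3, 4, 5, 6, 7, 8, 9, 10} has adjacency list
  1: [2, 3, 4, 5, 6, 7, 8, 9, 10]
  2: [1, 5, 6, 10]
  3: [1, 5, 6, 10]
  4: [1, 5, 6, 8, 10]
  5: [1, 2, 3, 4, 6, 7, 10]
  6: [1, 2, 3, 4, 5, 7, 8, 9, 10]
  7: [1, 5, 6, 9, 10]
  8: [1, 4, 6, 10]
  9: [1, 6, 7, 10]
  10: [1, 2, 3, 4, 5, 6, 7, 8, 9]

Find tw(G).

4

A width-4 tree decomposition is:
Bags: B1 = {1, 4, 5, 6, 10}  B2 = {1, 4, 6, 8, 10}  B3 = {1, 5, 6, 7, 10}  B4 = {1, 6, 7, 9, 10}  B5 = {1, 2, 5, 6, 10}  B6 = {1, 3, 5, 6, 10}
Tree: B1–B2, B1–B3, B3–B4, B3–B5, B5–B6
Each bag holds 5 vertices, so the decomposition has width 4, which upper-bounds the treewidth. On the other hand G contains the 5-clique {1, 4, 6, 8, 10}. A clique must lie in a single bag of any decomposition, so no decomposition can have width below 4. Combining the bounds, tw(G) = 4.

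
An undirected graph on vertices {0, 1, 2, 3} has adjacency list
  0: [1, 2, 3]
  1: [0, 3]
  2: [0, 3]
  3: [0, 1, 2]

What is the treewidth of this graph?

2

A width-2 tree decomposition is:
Bags: B1 = {0, 1, 3}  B2 = {0, 2, 3}
Tree: B1–B2
The largest bag has 3 vertices, giving width 2; this decomposition certifies tw(G) ≤ 2. Conversely, {0, 1, 3} is a clique of size 3, and the vertices of any clique must share a bag in every tree decomposition; so some bag has ≥ 3 vertices and tw(G) ≥ 2. Combining the bounds, tw(G) = 2.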